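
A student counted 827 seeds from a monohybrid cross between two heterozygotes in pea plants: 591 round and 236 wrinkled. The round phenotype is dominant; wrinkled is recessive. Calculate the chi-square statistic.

5.518

For a monohybrid cross between heterozygotes with complete dominance, the expected phenotypic ratio is 3:1.
Under the 3:1 hypothesis (Σ ratio = 4, N = 827):
  round: 827 × 3/4 = 620.25
  wrinkled: 827 × 1/4 = 206.75
χ² = Σ (O − E)² / E
  round: (591 − 620.25)² / 620.25 = 1.3794
  wrinkled: (236 − 206.75)² / 206.75 = 4.1381
χ² = 1.3794 + 4.1381 = 5.5175 ≈ 5.518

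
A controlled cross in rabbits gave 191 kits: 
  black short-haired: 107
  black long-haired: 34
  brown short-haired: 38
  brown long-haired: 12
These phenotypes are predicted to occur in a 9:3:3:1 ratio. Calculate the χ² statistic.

Total ratio parts = 16. Expected numbers out of 191:
  black short-haired: 191 × 9/16 = 107.4375
  black long-haired: 191 × 3/16 = 35.8125
  brown short-haired: 191 × 3/16 = 35.8125
  brown long-haired: 191 × 1/16 = 11.9375
χ² = Σ (O − E)² / E
  black short-haired: (107 − 107.4375)² / 107.4375 = 0.0018
  black long-haired: (34 − 35.8125)² / 35.8125 = 0.0917
  brown short-haired: (38 − 35.8125)² / 35.8125 = 0.1336
  brown long-haired: (12 − 11.9375)² / 11.9375 = 0.0003
χ² = 0.0018 + 0.0917 + 0.1336 + 0.0003 = 0.2274 ≈ 0.227

0.227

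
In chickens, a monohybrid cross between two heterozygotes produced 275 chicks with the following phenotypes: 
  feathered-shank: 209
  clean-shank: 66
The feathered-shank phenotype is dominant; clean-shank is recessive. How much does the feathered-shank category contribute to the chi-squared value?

0.037

For a monohybrid cross between heterozygotes with complete dominance, the expected phenotypic ratio is 3:1.
Expected counts for N = 275 under a 3:1 ratio (total parts = 4):
  feathered-shank: 275 × 3/4 = 206.25
  clean-shank: 275 × 1/4 = 68.75
Contribution of feathered-shank: (209 − 206.25)² / 206.25 = 0.0367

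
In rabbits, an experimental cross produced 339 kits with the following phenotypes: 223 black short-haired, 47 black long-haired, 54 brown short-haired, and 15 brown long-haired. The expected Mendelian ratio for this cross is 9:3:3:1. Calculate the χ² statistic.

Total ratio parts = 16. Expected numbers out of 339:
  black short-haired: 339 × 9/16 = 190.6875
  black long-haired: 339 × 3/16 = 63.5625
  brown short-haired: 339 × 3/16 = 63.5625
  brown long-haired: 339 × 1/16 = 21.1875
χ² = Σ (O − E)² / E
  black short-haired: (223 − 190.6875)² / 190.6875 = 5.4754
  black long-haired: (47 − 63.5625)² / 63.5625 = 4.3157
  brown short-haired: (54 − 63.5625)² / 63.5625 = 1.4386
  brown long-haired: (15 − 21.1875)² / 21.1875 = 1.8070
χ² = 5.4754 + 4.3157 + 1.4386 + 1.8070 = 13.0367 ≈ 13.037

13.037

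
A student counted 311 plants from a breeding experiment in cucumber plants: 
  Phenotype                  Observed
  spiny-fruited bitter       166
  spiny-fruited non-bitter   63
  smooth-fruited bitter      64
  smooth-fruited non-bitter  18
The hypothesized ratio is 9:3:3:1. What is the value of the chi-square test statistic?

1.494

Expected counts for N = 311 under a 9:3:3:1 ratio (total parts = 16):
  spiny-fruited bitter: 311 × 9/16 = 174.9375
  spiny-fruited non-bitter: 311 × 3/16 = 58.3125
  smooth-fruited bitter: 311 × 3/16 = 58.3125
  smooth-fruited non-bitter: 311 × 1/16 = 19.4375
χ² = Σ (O − E)² / E
  spiny-fruited bitter: (166 − 174.9375)² / 174.9375 = 0.4566
  spiny-fruited non-bitter: (63 − 58.3125)² / 58.3125 = 0.3768
  smooth-fruited bitter: (64 − 58.3125)² / 58.3125 = 0.5547
  smooth-fruited non-bitter: (18 − 19.4375)² / 19.4375 = 0.1063
χ² = 0.4566 + 0.3768 + 0.5547 + 0.1063 = 1.4944 ≈ 1.494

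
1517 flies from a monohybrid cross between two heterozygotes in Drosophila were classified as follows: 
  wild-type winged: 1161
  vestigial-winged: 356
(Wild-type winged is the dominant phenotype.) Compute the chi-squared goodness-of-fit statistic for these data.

For a monohybrid cross between heterozygotes with complete dominance, the expected phenotypic ratio is 3:1.
Total ratio parts = 4. Expected numbers out of 1517:
  wild-type winged: 1517 × 3/4 = 1137.75
  vestigial-winged: 1517 × 1/4 = 379.25
χ² = Σ (O − E)² / E
  wild-type winged: (1161 − 1137.75)² / 1137.75 = 0.4751
  vestigial-winged: (356 − 379.25)² / 379.25 = 1.4253
χ² = 0.4751 + 1.4253 = 1.9004 ≈ 1.900

1.900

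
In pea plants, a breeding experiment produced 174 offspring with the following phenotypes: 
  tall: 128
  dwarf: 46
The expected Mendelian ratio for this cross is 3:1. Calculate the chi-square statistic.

Under the 3:1 hypothesis (Σ ratio = 4, N = 174):
  tall: 174 × 3/4 = 130.5
  dwarf: 174 × 1/4 = 43.5
χ² = Σ (O − E)² / E
  tall: (128 − 130.5)² / 130.5 = 0.0479
  dwarf: (46 − 43.5)² / 43.5 = 0.1437
χ² = 0.0479 + 0.1437 = 0.1916 ≈ 0.192

0.192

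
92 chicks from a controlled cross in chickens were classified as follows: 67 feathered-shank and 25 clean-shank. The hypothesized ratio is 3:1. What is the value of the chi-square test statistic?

Under the 3:1 hypothesis (Σ ratio = 4, N = 92):
  feathered-shank: 92 × 3/4 = 69
  clean-shank: 92 × 1/4 = 23
χ² = Σ (O − E)² / E
  feathered-shank: (67 − 69)² / 69 = 0.0580
  clean-shank: (25 − 23)² / 23 = 0.1739
χ² = 0.0580 + 0.1739 = 0.2319 ≈ 0.232

0.232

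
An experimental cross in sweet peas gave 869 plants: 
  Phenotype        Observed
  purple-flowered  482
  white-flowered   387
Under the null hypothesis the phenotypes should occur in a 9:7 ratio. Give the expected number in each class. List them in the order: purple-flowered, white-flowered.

488.8125, 380.1875

Expected counts for N = 869 under a 9:7 ratio (total parts = 16):
  purple-flowered: 869 × 9/16 = 488.8125
  white-flowered: 869 × 7/16 = 380.1875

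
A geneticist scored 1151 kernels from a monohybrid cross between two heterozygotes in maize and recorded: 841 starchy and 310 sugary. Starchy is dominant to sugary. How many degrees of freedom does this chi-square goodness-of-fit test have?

For a monohybrid cross between heterozygotes with complete dominance, the expected phenotypic ratio is 3:1.
A goodness-of-fit test with 2 phenotype classes has df = 2 − 1 = 1.

1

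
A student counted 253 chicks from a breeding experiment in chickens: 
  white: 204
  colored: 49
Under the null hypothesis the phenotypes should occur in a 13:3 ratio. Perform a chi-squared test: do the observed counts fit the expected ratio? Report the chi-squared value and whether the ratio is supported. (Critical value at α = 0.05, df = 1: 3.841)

The 13:3 ratio has 16 parts, so with N = 253 the expected counts are:
  white: 253 × 13/16 = 205.5625
  colored: 253 × 3/16 = 47.4375
χ² = Σ (O − E)² / E
  white: (204 − 205.5625)² / 205.5625 = 0.0119
  colored: (49 − 47.4375)² / 47.4375 = 0.0515
χ² = 0.0119 + 0.0515 = 0.0634 ≈ 0.063
Degrees of freedom = 2 − 1 = 1; critical value at α = 0.05 is 3.841.
Since 0.063 < 3.841, we fail to reject the null hypothesis — the data are consistent with the 13:3 ratio.

0.063; consistent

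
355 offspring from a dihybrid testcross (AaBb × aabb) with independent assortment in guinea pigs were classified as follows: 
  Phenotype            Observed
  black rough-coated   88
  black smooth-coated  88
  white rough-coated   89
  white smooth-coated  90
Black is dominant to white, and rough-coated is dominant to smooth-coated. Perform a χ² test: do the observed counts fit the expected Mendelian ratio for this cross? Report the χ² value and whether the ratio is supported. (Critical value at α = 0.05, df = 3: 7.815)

0.031; consistent

A dihybrid testcross with independent assortment gives a 1:1:1:1 ratio.
Total ratio parts = 4. Expected numbers out of 355:
  black rough-coated: 355 × 1/4 = 88.75
  black smooth-coated: 355 × 1/4 = 88.75
  white rough-coated: 355 × 1/4 = 88.75
  white smooth-coated: 355 × 1/4 = 88.75
χ² = Σ (O − E)² / E
  black rough-coated: (88 − 88.75)² / 88.75 = 0.0063
  black smooth-coated: (88 − 88.75)² / 88.75 = 0.0063
  white rough-coated: (89 − 88.75)² / 88.75 = 0.0007
  white smooth-coated: (90 − 88.75)² / 88.75 = 0.0176
χ² = 0.0063 + 0.0063 + 0.0007 + 0.0176 = 0.0309 ≈ 0.031
Degrees of freedom = 4 − 1 = 3; critical value at α = 0.05 is 7.815.
Since 0.031 < 7.815, we fail to reject the null hypothesis — the data are consistent with the 1:1:1:1 ratio.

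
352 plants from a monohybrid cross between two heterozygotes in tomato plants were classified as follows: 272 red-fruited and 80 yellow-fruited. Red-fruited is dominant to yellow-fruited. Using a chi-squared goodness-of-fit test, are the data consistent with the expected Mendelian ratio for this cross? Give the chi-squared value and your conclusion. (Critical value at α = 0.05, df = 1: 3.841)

For a monohybrid cross between heterozygotes with complete dominance, the expected phenotypic ratio is 3:1.
Expected counts for N = 352 under a 3:1 ratio (total parts = 4):
  red-fruited: 352 × 3/4 = 264
  yellow-fruited: 352 × 1/4 = 88
χ² = Σ (O − E)² / E
  red-fruited: (272 − 264)² / 264 = 0.2424
  yellow-fruited: (80 − 88)² / 88 = 0.7273
χ² = 0.2424 + 0.7273 = 0.9697 ≈ 0.970
Degrees of freedom = 2 − 1 = 1; critical value at α = 0.05 is 3.841.
Since 0.970 < 3.841, we fail to reject the null hypothesis — the data are consistent with the 3:1 ratio.

0.970; consistent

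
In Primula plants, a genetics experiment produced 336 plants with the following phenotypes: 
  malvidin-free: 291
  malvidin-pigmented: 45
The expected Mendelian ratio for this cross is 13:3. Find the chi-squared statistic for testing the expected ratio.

6.330

Under the 13:3 hypothesis (Σ ratio = 16, N = 336):
  malvidin-free: 336 × 13/16 = 273
  malvidin-pigmented: 336 × 3/16 = 63
χ² = Σ (O − E)² / E
  malvidin-free: (291 − 273)² / 273 = 1.1868
  malvidin-pigmented: (45 − 63)² / 63 = 5.1429
χ² = 1.1868 + 5.1429 = 6.3297 ≈ 6.330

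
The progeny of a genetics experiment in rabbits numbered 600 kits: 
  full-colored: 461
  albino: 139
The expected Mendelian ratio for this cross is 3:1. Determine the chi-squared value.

Expected counts for N = 600 under a 3:1 ratio (total parts = 4):
  full-colored: 600 × 3/4 = 450
  albino: 600 × 1/4 = 150
χ² = Σ (O − E)² / E
  full-colored: (461 − 450)² / 450 = 0.2689
  albino: (139 − 150)² / 150 = 0.8067
χ² = 0.2689 + 0.8067 = 1.0756 ≈ 1.076

1.076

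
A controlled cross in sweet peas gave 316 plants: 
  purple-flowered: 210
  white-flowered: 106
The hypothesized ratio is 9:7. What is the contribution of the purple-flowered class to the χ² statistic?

5.851

The 9:7 ratio has 16 parts, so with N = 316 the expected counts are:
  purple-flowered: 316 × 9/16 = 177.75
  white-flowered: 316 × 7/16 = 138.25
Contribution of purple-flowered: (210 − 177.75)² / 177.75 = 5.8513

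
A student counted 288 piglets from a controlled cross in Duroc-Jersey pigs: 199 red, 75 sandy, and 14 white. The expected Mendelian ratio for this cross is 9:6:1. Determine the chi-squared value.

19.423

Under the 9:6:1 hypothesis (Σ ratio = 16, N = 288):
  red: 288 × 9/16 = 162
  sandy: 288 × 6/16 = 108
  white: 288 × 1/16 = 18
χ² = Σ (O − E)² / E
  red: (199 − 162)² / 162 = 8.4506
  sandy: (75 − 108)² / 108 = 10.0833
  white: (14 − 18)² / 18 = 0.8889
χ² = 8.4506 + 10.0833 + 0.8889 = 19.4228 ≈ 19.423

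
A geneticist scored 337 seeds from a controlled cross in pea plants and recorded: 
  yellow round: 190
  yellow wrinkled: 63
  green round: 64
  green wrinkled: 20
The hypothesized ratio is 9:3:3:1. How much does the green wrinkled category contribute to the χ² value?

0.054

The 9:3:3:1 ratio has 16 parts, so with N = 337 the expected counts are:
  yellow round: 337 × 9/16 = 189.5625
  yellow wrinkled: 337 × 3/16 = 63.1875
  green round: 337 × 3/16 = 63.1875
  green wrinkled: 337 × 1/16 = 21.0625
Contribution of green wrinkled: (20 − 21.0625)² / 21.0625 = 0.0536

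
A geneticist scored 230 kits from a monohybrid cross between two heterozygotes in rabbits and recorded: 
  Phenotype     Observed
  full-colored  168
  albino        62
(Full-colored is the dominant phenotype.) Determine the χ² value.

0.470

For a monohybrid cross between heterozygotes with complete dominance, the expected phenotypic ratio is 3:1.
Under the 3:1 hypothesis (Σ ratio = 4, N = 230):
  full-colored: 230 × 3/4 = 172.5
  albino: 230 × 1/4 = 57.5
χ² = Σ (O − E)² / E
  full-colored: (168 − 172.5)² / 172.5 = 0.1174
  albino: (62 − 57.5)² / 57.5 = 0.3522
χ² = 0.1174 + 0.3522 = 0.4696 ≈ 0.470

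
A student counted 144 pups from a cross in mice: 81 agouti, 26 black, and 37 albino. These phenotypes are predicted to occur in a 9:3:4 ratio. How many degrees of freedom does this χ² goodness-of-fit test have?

A goodness-of-fit test with 3 phenotype classes has df = 3 − 1 = 2.

2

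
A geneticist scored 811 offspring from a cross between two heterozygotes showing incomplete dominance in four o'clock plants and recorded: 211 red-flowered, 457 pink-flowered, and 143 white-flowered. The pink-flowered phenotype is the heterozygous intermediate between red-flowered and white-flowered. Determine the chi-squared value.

24.485

With incomplete dominance, a heterozygote × heterozygote cross gives a 1:2:1 phenotypic ratio.
Expected counts for N = 811 under a 1:2:1 ratio (total parts = 4):
  red-flowered: 811 × 1/4 = 202.75
  pink-flowered: 811 × 2/4 = 405.5
  white-flowered: 811 × 1/4 = 202.75
χ² = Σ (O − E)² / E
  red-flowered: (211 − 202.75)² / 202.75 = 0.3357
  pink-flowered: (457 − 405.5)² / 405.5 = 6.5407
  white-flowered: (143 − 202.75)² / 202.75 = 17.6082
χ² = 0.3357 + 6.5407 + 17.6082 = 24.4846 ≈ 24.485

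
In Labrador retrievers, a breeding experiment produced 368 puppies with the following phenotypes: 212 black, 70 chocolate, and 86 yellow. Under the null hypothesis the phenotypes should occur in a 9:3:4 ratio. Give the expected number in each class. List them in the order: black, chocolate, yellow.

Total ratio parts = 16. Expected numbers out of 368:
  black: 368 × 9/16 = 207
  chocolate: 368 × 3/16 = 69
  yellow: 368 × 4/16 = 92

207, 69, 92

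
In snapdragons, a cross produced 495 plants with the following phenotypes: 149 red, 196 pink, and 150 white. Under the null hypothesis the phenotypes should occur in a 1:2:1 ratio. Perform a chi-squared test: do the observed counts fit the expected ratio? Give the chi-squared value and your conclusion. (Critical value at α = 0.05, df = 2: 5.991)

Expected counts for N = 495 under a 1:2:1 ratio (total parts = 4):
  red: 495 × 1/4 = 123.75
  pink: 495 × 2/4 = 247.5
  white: 495 × 1/4 = 123.75
χ² = Σ (O − E)² / E
  red: (149 − 123.75)² / 123.75 = 5.1520
  pink: (196 − 247.5)² / 247.5 = 10.7162
  white: (150 − 123.75)² / 123.75 = 5.5682
χ² = 5.1520 + 10.7162 + 5.5682 = 21.4364 ≈ 21.436
Degrees of freedom = 3 − 1 = 2; critical value at α = 0.05 is 5.991.
Since 21.436 > 5.991, we reject the null hypothesis — the data do not fit the 1:2:1 ratio.

21.436; not consistent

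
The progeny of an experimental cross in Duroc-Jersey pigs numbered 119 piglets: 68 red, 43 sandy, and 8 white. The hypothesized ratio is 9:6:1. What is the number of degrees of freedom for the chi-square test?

A goodness-of-fit test with 3 phenotype classes has df = 3 − 1 = 2.

2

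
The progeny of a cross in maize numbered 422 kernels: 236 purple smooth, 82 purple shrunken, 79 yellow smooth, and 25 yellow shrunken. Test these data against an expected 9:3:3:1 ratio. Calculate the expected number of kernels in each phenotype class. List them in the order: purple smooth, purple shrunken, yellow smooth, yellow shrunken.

Total ratio parts = 16. Expected numbers out of 422:
  purple smooth: 422 × 9/16 = 237.375
  purple shrunken: 422 × 3/16 = 79.125
  yellow smooth: 422 × 3/16 = 79.125
  yellow shrunken: 422 × 1/16 = 26.375

237.375, 79.125, 79.125, 26.375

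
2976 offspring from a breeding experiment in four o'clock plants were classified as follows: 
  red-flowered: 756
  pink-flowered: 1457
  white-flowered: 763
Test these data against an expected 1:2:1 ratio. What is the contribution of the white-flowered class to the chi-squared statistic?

0.485

Under the 1:2:1 hypothesis (Σ ratio = 4, N = 2976):
  red-flowered: 2976 × 1/4 = 744
  pink-flowered: 2976 × 2/4 = 1488
  white-flowered: 2976 × 1/4 = 744
Contribution of white-flowered: (763 − 744)² / 744 = 0.4852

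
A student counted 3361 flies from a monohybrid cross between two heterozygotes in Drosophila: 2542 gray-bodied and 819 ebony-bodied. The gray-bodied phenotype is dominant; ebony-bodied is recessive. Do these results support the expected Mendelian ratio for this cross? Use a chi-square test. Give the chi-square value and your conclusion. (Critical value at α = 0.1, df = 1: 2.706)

For a monohybrid cross between heterozygotes with complete dominance, the expected phenotypic ratio is 3:1.
Expected counts for N = 3361 under a 3:1 ratio (total parts = 4):
  gray-bodied: 3361 × 3/4 = 2520.75
  ebony-bodied: 3361 × 1/4 = 840.25
χ² = Σ (O − E)² / E
  gray-bodied: (2542 − 2520.75)² / 2520.75 = 0.1791
  ebony-bodied: (819 − 840.25)² / 840.25 = 0.5374
χ² = 0.1791 + 0.5374 = 0.7165 ≈ 0.717
Degrees of freedom = 2 − 1 = 1; critical value at α = 0.1 is 2.706.
Since 0.717 < 2.706, we fail to reject the null hypothesis — the data are consistent with the 3:1 ratio.

0.717; consistent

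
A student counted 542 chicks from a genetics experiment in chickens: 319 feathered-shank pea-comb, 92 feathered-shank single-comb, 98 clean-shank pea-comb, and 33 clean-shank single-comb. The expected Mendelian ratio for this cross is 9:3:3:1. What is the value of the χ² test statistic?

1.718

Total ratio parts = 16. Expected numbers out of 542:
  feathered-shank pea-comb: 542 × 9/16 = 304.875
  feathered-shank single-comb: 542 × 3/16 = 101.625
  clean-shank pea-comb: 542 × 3/16 = 101.625
  clean-shank single-comb: 542 × 1/16 = 33.875
χ² = Σ (O − E)² / E
  feathered-shank pea-comb: (319 − 304.875)² / 304.875 = 0.6544
  feathered-shank single-comb: (92 − 101.625)² / 101.625 = 0.9116
  clean-shank pea-comb: (98 − 101.625)² / 101.625 = 0.1293
  clean-shank single-comb: (33 − 33.875)² / 33.875 = 0.0226
χ² = 0.6544 + 0.9116 + 0.1293 + 0.0226 = 1.7179 ≈ 1.718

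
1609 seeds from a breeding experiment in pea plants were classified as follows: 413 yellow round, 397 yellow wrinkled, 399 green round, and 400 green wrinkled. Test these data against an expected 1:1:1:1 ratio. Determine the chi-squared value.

The 1:1:1:1 ratio has 4 parts, so with N = 1609 the expected counts are:
  yellow round: 1609 × 1/4 = 402.25
  yellow wrinkled: 1609 × 1/4 = 402.25
  green round: 1609 × 1/4 = 402.25
  green wrinkled: 1609 × 1/4 = 402.25
χ² = Σ (O − E)² / E
  yellow round: (413 − 402.25)² / 402.25 = 0.2873
  yellow wrinkled: (397 − 402.25)² / 402.25 = 0.0685
  green round: (399 − 402.25)² / 402.25 = 0.0263
  green wrinkled: (400 − 402.25)² / 402.25 = 0.0126
χ² = 0.2873 + 0.0685 + 0.0263 + 0.0126 = 0.3947 ≈ 0.395

0.395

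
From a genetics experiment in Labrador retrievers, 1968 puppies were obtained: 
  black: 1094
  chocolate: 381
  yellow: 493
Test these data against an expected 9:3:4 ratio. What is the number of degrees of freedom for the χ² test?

A goodness-of-fit test with 3 phenotype classes has df = 3 − 1 = 2.

2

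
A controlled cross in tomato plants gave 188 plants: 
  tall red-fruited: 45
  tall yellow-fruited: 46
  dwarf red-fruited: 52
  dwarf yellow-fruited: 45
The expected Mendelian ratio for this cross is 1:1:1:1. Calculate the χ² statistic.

0.723

Under the 1:1:1:1 hypothesis (Σ ratio = 4, N = 188):
  tall red-fruited: 188 × 1/4 = 47
  tall yellow-fruited: 188 × 1/4 = 47
  dwarf red-fruited: 188 × 1/4 = 47
  dwarf yellow-fruited: 188 × 1/4 = 47
χ² = Σ (O − E)² / E
  tall red-fruited: (45 − 47)² / 47 = 0.0851
  tall yellow-fruited: (46 − 47)² / 47 = 0.0213
  dwarf red-fruited: (52 − 47)² / 47 = 0.5319
  dwarf yellow-fruited: (45 − 47)² / 47 = 0.0851
χ² = 0.0851 + 0.0213 + 0.5319 + 0.0851 = 0.7234 ≈ 0.723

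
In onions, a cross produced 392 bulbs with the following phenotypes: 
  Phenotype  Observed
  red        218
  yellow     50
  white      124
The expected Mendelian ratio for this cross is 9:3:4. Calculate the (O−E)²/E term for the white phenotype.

6.898

The 9:3:4 ratio has 16 parts, so with N = 392 the expected counts are:
  red: 392 × 9/16 = 220.5
  yellow: 392 × 3/16 = 73.5
  white: 392 × 4/16 = 98
Contribution of white: (124 − 98)² / 98 = 6.8980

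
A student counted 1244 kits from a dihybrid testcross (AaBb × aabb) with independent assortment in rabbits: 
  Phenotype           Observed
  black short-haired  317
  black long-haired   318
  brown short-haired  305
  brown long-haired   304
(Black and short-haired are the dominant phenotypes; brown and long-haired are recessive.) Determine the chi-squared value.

0.547

A dihybrid testcross with independent assortment gives a 1:1:1:1 ratio.
Total ratio parts = 4. Expected numbers out of 1244:
  black short-haired: 1244 × 1/4 = 311
  black long-haired: 1244 × 1/4 = 311
  brown short-haired: 1244 × 1/4 = 311
  brown long-haired: 1244 × 1/4 = 311
χ² = Σ (O − E)² / E
  black short-haired: (317 − 311)² / 311 = 0.1158
  black long-haired: (318 − 311)² / 311 = 0.1576
  brown short-haired: (305 − 311)² / 311 = 0.1158
  brown long-haired: (304 − 311)² / 311 = 0.1576
χ² = 0.1158 + 0.1576 + 0.1158 + 0.1576 = 0.5468 ≈ 0.547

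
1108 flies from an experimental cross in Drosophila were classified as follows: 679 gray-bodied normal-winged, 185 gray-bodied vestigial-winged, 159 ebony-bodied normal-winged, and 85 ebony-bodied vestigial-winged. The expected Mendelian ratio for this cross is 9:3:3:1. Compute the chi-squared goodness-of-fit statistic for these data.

Total ratio parts = 16. Expected numbers out of 1108:
  gray-bodied normal-winged: 1108 × 9/16 = 623.25
  gray-bodied vestigial-winged: 1108 × 3/16 = 207.75
  ebony-bodied normal-winged: 1108 × 3/16 = 207.75
  ebony-bodied vestigial-winged: 1108 × 1/16 = 69.25
χ² = Σ (O − E)² / E
  gray-bodied normal-winged: (679 − 623.25)² / 623.25 = 4.9869
  gray-bodied vestigial-winged: (185 − 207.75)² / 207.75 = 2.4913
  ebony-bodied normal-winged: (159 − 207.75)² / 207.75 = 11.4395
  ebony-bodied vestigial-winged: (85 − 69.25)² / 69.25 = 3.5821
χ² = 4.9869 + 2.4913 + 11.4395 + 3.5821 = 22.4998 ≈ 22.500

22.500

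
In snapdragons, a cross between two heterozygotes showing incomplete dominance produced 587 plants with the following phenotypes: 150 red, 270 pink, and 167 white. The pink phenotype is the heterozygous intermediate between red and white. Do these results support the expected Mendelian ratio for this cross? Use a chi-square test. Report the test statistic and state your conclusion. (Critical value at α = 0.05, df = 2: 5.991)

With incomplete dominance, a heterozygote × heterozygote cross gives a 1:2:1 phenotypic ratio.
Expected counts for N = 587 under a 1:2:1 ratio (total parts = 4):
  red: 587 × 1/4 = 146.75
  pink: 587 × 2/4 = 293.5
  white: 587 × 1/4 = 146.75
χ² = Σ (O − E)² / E
  red: (150 − 146.75)² / 146.75 = 0.0720
  pink: (270 − 293.5)² / 293.5 = 1.8816
  white: (167 − 146.75)² / 146.75 = 2.7943
χ² = 0.0720 + 1.8816 + 2.7943 = 4.7479 ≈ 4.748
Degrees of freedom = 3 − 1 = 2; critical value at α = 0.05 is 5.991.
Since 4.748 < 5.991, we fail to reject the null hypothesis — the data are consistent with the 1:2:1 ratio.

4.748; consistent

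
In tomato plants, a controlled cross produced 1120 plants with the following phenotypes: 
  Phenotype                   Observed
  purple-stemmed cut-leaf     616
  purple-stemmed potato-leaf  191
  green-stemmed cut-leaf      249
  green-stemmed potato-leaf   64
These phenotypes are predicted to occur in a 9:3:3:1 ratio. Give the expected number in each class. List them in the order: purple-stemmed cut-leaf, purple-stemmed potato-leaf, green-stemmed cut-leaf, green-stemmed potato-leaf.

The 9:3:3:1 ratio has 16 parts, so with N = 1120 the expected counts are:
  purple-stemmed cut-leaf: 1120 × 9/16 = 630
  purple-stemmed potato-leaf: 1120 × 3/16 = 210
  green-stemmed cut-leaf: 1120 × 3/16 = 210
  green-stemmed potato-leaf: 1120 × 1/16 = 70

630, 210, 210, 70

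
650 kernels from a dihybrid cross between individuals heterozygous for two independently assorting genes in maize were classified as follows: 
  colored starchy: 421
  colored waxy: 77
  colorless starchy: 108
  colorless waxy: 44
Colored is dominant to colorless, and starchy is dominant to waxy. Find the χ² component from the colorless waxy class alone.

0.280

A dihybrid F₂ with independent assortment and complete dominance at both loci gives a 9:3:3:1 phenotypic ratio.
Under the 9:3:3:1 hypothesis (Σ ratio = 16, N = 650):
  colored starchy: 650 × 9/16 = 365.625
  colored waxy: 650 × 3/16 = 121.875
  colorless starchy: 650 × 3/16 = 121.875
  colorless waxy: 650 × 1/16 = 40.625
Contribution of colorless waxy: (44 − 40.625)² / 40.625 = 0.2804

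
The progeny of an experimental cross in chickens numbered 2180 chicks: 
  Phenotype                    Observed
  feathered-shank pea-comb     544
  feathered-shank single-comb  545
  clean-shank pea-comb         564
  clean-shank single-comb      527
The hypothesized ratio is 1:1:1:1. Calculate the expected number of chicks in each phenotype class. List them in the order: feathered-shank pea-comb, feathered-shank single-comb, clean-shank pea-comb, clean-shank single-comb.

Expected counts for N = 2180 under a 1:1:1:1 ratio (total parts = 4):
  feathered-shank pea-comb: 2180 × 1/4 = 545
  feathered-shank single-comb: 2180 × 1/4 = 545
  clean-shank pea-comb: 2180 × 1/4 = 545
  clean-shank single-comb: 2180 × 1/4 = 545

545, 545, 545, 545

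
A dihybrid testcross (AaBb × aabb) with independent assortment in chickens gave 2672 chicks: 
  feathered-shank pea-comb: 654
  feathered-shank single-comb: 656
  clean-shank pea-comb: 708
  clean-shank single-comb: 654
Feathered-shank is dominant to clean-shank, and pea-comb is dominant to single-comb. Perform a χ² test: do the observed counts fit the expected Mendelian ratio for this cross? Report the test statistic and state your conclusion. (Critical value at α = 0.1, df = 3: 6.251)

A dihybrid testcross with independent assortment gives a 1:1:1:1 ratio.
Under the 1:1:1:1 hypothesis (Σ ratio = 4, N = 2672):
  feathered-shank pea-comb: 2672 × 1/4 = 668
  feathered-shank single-comb: 2672 × 1/4 = 668
  clean-shank pea-comb: 2672 × 1/4 = 668
  clean-shank single-comb: 2672 × 1/4 = 668
χ² = Σ (O − E)² / E
  feathered-shank pea-comb: (654 − 668)² / 668 = 0.2934
  feathered-shank single-comb: (656 − 668)² / 668 = 0.2156
  clean-shank pea-comb: (708 − 668)² / 668 = 2.3952
  clean-shank single-comb: (654 − 668)² / 668 = 0.2934
χ² = 0.2934 + 0.2156 + 2.3952 + 0.2934 = 3.1976 ≈ 3.198
Degrees of freedom = 4 − 1 = 3; critical value at α = 0.1 is 6.251.
Since 3.198 < 6.251, we fail to reject the null hypothesis — the data are consistent with the 1:1:1:1 ratio.

3.198; consistent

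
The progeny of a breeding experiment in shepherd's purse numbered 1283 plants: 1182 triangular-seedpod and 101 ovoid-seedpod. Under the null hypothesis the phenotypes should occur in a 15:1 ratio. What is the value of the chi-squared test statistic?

5.762

Total ratio parts = 16. Expected numbers out of 1283:
  triangular-seedpod: 1283 × 15/16 = 1202.8125
  ovoid-seedpod: 1283 × 1/16 = 80.1875
χ² = Σ (O − E)² / E
  triangular-seedpod: (1182 − 1202.8125)² / 1202.8125 = 0.3601
  ovoid-seedpod: (101 − 80.1875)² / 80.1875 = 5.4018
χ² = 0.3601 + 5.4018 = 5.7619 ≈ 5.762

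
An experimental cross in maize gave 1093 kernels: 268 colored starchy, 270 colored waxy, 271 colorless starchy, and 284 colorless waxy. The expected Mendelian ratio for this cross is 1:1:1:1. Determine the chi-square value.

0.581

Total ratio parts = 4. Expected numbers out of 1093:
  colored starchy: 1093 × 1/4 = 273.25
  colored waxy: 1093 × 1/4 = 273.25
  colorless starchy: 1093 × 1/4 = 273.25
  colorless waxy: 1093 × 1/4 = 273.25
χ² = Σ (O − E)² / E
  colored starchy: (268 − 273.25)² / 273.25 = 0.1009
  colored waxy: (270 − 273.25)² / 273.25 = 0.0387
  colorless starchy: (271 − 273.25)² / 273.25 = 0.0185
  colorless waxy: (284 − 273.25)² / 273.25 = 0.4229
χ² = 0.1009 + 0.0387 + 0.0185 + 0.4229 = 0.581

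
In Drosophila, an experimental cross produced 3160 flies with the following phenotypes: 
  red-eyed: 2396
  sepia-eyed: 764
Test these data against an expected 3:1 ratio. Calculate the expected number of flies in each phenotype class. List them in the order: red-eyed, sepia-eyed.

Total ratio parts = 4. Expected numbers out of 3160:
  red-eyed: 3160 × 3/4 = 2370
  sepia-eyed: 3160 × 1/4 = 790

2370, 790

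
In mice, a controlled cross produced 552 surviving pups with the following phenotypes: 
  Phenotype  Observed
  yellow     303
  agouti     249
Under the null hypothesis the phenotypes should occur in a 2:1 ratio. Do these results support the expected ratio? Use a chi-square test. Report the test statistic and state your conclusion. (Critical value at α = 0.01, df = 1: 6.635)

34.443; not consistent

Under the 2:1 hypothesis (Σ ratio = 3, N = 552):
  yellow: 552 × 2/3 = 368
  agouti: 552 × 1/3 = 184
χ² = Σ (O − E)² / E
  yellow: (303 − 368)² / 368 = 11.4810
  agouti: (249 − 184)² / 184 = 22.9620
χ² = 11.4810 + 22.9620 = 34.443
Degrees of freedom = 2 − 1 = 1; critical value at α = 0.01 is 6.635.
Since 34.443 > 6.635, we reject the null hypothesis — the data do not fit the 2:1 ratio.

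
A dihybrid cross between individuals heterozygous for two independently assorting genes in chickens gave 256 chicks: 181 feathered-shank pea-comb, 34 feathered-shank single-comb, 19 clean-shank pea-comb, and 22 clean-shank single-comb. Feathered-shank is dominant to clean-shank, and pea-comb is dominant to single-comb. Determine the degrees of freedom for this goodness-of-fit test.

3

A dihybrid F₂ with independent assortment and complete dominance at both loci gives a 9:3:3:1 phenotypic ratio.
A goodness-of-fit test with 4 phenotype classes has df = 4 − 1 = 3.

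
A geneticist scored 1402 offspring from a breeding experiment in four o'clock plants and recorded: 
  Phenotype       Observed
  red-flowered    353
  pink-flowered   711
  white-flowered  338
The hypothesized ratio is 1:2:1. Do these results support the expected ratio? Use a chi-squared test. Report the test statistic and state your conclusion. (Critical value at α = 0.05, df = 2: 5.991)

Total ratio parts = 4. Expected numbers out of 1402:
  red-flowered: 1402 × 1/4 = 350.5
  pink-flowered: 1402 × 2/4 = 701
  white-flowered: 1402 × 1/4 = 350.5
χ² = Σ (O − E)² / E
  red-flowered: (353 − 350.5)² / 350.5 = 0.0178
  pink-flowered: (711 − 701)² / 701 = 0.1427
  white-flowered: (338 − 350.5)² / 350.5 = 0.4458
χ² = 0.0178 + 0.1427 + 0.4458 = 0.6063 ≈ 0.606
Degrees of freedom = 3 − 1 = 2; critical value at α = 0.05 is 5.991.
Since 0.606 < 5.991, we fail to reject the null hypothesis — the data are consistent with the 1:2:1 ratio.

0.606; consistent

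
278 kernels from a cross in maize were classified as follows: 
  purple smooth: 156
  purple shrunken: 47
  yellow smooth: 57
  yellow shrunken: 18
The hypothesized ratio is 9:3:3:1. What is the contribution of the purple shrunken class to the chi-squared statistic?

0.504

Expected counts for N = 278 under a 9:3:3:1 ratio (total parts = 16):
  purple smooth: 278 × 9/16 = 156.375
  purple shrunken: 278 × 3/16 = 52.125
  yellow smooth: 278 × 3/16 = 52.125
  yellow shrunken: 278 × 1/16 = 17.375
Contribution of purple shrunken: (47 − 52.125)² / 52.125 = 0.5039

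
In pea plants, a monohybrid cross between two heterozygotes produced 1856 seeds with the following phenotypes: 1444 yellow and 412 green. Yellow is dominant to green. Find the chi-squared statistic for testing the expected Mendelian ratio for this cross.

7.770

For a monohybrid cross between heterozygotes with complete dominance, the expected phenotypic ratio is 3:1.
The 3:1 ratio has 4 parts, so with N = 1856 the expected counts are:
  yellow: 1856 × 3/4 = 1392
  green: 1856 × 1/4 = 464
χ² = Σ (O − E)² / E
  yellow: (1444 − 1392)² / 1392 = 1.9425
  green: (412 − 464)² / 464 = 5.8276
χ² = 1.9425 + 5.8276 = 7.7701 ≈ 7.770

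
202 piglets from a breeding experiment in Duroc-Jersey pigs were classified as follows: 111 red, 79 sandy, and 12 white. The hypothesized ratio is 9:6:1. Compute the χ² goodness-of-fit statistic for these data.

0.231

Expected counts for N = 202 under a 9:6:1 ratio (total parts = 16):
  red: 202 × 9/16 = 113.625
  sandy: 202 × 6/16 = 75.75
  white: 202 × 1/16 = 12.625
χ² = Σ (O − E)² / E
  red: (111 − 113.625)² / 113.625 = 0.0606
  sandy: (79 − 75.75)² / 75.75 = 0.1394
  white: (12 − 12.625)² / 12.625 = 0.0309
χ² = 0.0606 + 0.1394 + 0.0309 = 0.2309 ≈ 0.231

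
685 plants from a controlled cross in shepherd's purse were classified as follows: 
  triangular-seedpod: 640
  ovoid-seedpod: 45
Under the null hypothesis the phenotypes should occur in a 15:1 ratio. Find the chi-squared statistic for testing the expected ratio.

0.119

Under the 15:1 hypothesis (Σ ratio = 16, N = 685):
  triangular-seedpod: 685 × 15/16 = 642.1875
  ovoid-seedpod: 685 × 1/16 = 42.8125
χ² = Σ (O − E)² / E
  triangular-seedpod: (640 − 642.1875)² / 642.1875 = 0.0075
  ovoid-seedpod: (45 − 42.8125)² / 42.8125 = 0.1118
χ² = 0.0075 + 0.1118 = 0.1193 ≈ 0.119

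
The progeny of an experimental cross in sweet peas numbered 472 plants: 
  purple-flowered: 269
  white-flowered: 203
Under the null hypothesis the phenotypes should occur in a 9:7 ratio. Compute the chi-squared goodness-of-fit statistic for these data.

0.105

Total ratio parts = 16. Expected numbers out of 472:
  purple-flowered: 472 × 9/16 = 265.5
  white-flowered: 472 × 7/16 = 206.5
χ² = Σ (O − E)² / E
  purple-flowered: (269 − 265.5)² / 265.5 = 0.0461
  white-flowered: (203 − 206.5)² / 206.5 = 0.0593
χ² = 0.0461 + 0.0593 = 0.1054 ≈ 0.105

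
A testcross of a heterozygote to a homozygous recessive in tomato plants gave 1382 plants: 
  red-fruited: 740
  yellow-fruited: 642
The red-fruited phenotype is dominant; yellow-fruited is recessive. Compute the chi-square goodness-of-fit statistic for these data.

6.949

A testcross of a heterozygote (Aa × aa) gives a 1:1 phenotypic ratio.
Expected counts for N = 1382 under a 1:1 ratio (total parts = 2):
  red-fruited: 1382 × 1/2 = 691
  yellow-fruited: 1382 × 1/2 = 691
χ² = Σ (O − E)² / E
  red-fruited: (740 − 691)² / 691 = 3.4747
  yellow-fruited: (642 − 691)² / 691 = 3.4747
χ² = 3.4747 + 3.4747 = 6.9494 ≈ 6.949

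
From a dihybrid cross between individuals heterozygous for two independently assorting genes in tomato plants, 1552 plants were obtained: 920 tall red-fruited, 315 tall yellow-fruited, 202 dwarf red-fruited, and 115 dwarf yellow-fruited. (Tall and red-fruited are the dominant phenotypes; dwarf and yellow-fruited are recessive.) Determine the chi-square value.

35.070

A dihybrid F₂ with independent assortment and complete dominance at both loci gives a 9:3:3:1 phenotypic ratio.
The 9:3:3:1 ratio has 16 parts, so with N = 1552 the expected counts are:
  tall red-fruited: 1552 × 9/16 = 873
  tall yellow-fruited: 1552 × 3/16 = 291
  dwarf red-fruited: 1552 × 3/16 = 291
  dwarf yellow-fruited: 1552 × 1/16 = 97
χ² = Σ (O − E)² / E
  tall red-fruited: (920 − 873)² / 873 = 2.5304
  tall yellow-fruited: (315 − 291)² / 291 = 1.9794
  dwarf red-fruited: (202 − 291)² / 291 = 27.2199
  dwarf yellow-fruited: (115 − 97)² / 97 = 3.3402
χ² = 2.5304 + 1.9794 + 27.2199 + 3.3402 = 35.0699 ≈ 35.070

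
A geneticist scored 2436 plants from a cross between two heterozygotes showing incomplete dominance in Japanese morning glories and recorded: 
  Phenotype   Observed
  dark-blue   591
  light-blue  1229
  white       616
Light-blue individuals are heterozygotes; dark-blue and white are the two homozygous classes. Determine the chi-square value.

With incomplete dominance, a heterozygote × heterozygote cross gives a 1:2:1 phenotypic ratio.
Expected counts for N = 2436 under a 1:2:1 ratio (total parts = 4):
  dark-blue: 2436 × 1/4 = 609
  light-blue: 2436 × 2/4 = 1218
  white: 2436 × 1/4 = 609
χ² = Σ (O − E)² / E
  dark-blue: (591 − 609)² / 609 = 0.5320
  light-blue: (1229 − 1218)² / 1218 = 0.0993
  white: (616 − 609)² / 609 = 0.0805
χ² = 0.5320 + 0.0993 + 0.0805 = 0.7118 ≈ 0.712

0.712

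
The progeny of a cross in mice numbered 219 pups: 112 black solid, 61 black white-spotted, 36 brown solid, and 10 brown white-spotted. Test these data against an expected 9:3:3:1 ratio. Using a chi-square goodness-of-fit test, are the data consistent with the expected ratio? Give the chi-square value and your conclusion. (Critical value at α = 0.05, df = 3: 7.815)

12.314; not consistent

Total ratio parts = 16. Expected numbers out of 219:
  black solid: 219 × 9/16 = 123.1875
  black white-spotted: 219 × 3/16 = 41.0625
  brown solid: 219 × 3/16 = 41.0625
  brown white-spotted: 219 × 1/16 = 13.6875
χ² = Σ (O − E)² / E
  black solid: (112 − 123.1875)² / 123.1875 = 1.0160
  black white-spotted: (61 − 41.0625)² / 41.0625 = 9.6805
  brown solid: (36 − 41.0625)² / 41.0625 = 0.6241
  brown white-spotted: (10 − 13.6875)² / 13.6875 = 0.9934
χ² = 1.0160 + 9.6805 + 0.6241 + 0.9934 = 12.314
Degrees of freedom = 4 − 1 = 3; critical value at α = 0.05 is 7.815.
Since 12.314 > 7.815, we reject the null hypothesis — the data do not fit the 9:3:3:1 ratio.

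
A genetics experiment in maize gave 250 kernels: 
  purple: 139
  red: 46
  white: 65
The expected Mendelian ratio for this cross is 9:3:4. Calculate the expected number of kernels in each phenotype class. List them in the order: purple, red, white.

The 9:3:4 ratio has 16 parts, so with N = 250 the expected counts are:
  purple: 250 × 9/16 = 140.625
  red: 250 × 3/16 = 46.875
  white: 250 × 4/16 = 62.5

140.625, 46.875, 62.5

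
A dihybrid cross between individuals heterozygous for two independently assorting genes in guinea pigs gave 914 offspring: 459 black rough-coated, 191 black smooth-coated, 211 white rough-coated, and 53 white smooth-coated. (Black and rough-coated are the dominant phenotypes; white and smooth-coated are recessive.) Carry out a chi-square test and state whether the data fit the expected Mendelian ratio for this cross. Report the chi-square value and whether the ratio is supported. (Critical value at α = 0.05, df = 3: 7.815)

A dihybrid F₂ with independent assortment and complete dominance at both loci gives a 9:3:3:1 phenotypic ratio.
Expected counts for N = 914 under a 9:3:3:1 ratio (total parts = 16):
  black rough-coated: 914 × 9/16 = 514.125
  black smooth-coated: 914 × 3/16 = 171.375
  white rough-coated: 914 × 3/16 = 171.375
  white smooth-coated: 914 × 1/16 = 57.125
χ² = Σ (O − E)² / E
  black rough-coated: (459 − 514.125)² / 514.125 = 5.9106
  black smooth-coated: (191 − 171.375)² / 171.375 = 2.2474
  white rough-coated: (211 − 171.375)² / 171.375 = 9.1620
  white smooth-coated: (53 − 57.125)² / 57.125 = 0.2979
χ² = 5.9106 + 2.2474 + 9.1620 + 0.2979 = 17.6179 ≈ 17.618
Degrees of freedom = 4 − 1 = 3; critical value at α = 0.05 is 7.815.
Since 17.618 > 7.815, we reject the null hypothesis — the data do not fit the 9:3:3:1 ratio.

17.618; not consistent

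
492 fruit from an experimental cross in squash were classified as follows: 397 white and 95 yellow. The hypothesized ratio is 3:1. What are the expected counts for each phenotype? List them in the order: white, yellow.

369, 123

Under the 3:1 hypothesis (Σ ratio = 4, N = 492):
  white: 492 × 3/4 = 369
  yellow: 492 × 1/4 = 123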